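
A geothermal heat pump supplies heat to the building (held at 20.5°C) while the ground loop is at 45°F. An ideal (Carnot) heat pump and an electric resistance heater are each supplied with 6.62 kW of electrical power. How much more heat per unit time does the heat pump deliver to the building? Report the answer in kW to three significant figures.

In absolute terms T_C = 280.37 K and T_H = 293.65 K, so ΔT = 13.28 K.
COP_Carnot = T_H/ΔT = 293.65/13.28 = 22.12.
The heat pump delivers Q̇_H = COP × Ẇ = 146.4 kW; the resistance heater delivers Ẇ = 6.620 kW.
Extra = (COP − 1)·Ẇ = 139.8 kW.

140 kW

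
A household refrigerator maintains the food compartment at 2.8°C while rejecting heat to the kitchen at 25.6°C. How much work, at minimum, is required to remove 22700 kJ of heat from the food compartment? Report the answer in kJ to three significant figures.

1880 kJ

In absolute terms T_C = 275.95 K and T_H = 298.75 K, so ΔT = 22.80 K.
The reversible limit is COP_R = T_C/ΔT = 12.10, so W_min = Q_C/COP = Q_C·ΔT/T_C.
W_min = 22700 × 22.80/275.95 = 1876 kJ.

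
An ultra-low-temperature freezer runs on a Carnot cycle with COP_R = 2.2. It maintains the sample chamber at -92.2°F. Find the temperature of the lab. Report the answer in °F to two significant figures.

75 °F

COP_R = T_C/(T_H − T_C) gives T_H − T_C = T_C/COP.
With T_C = 204.15 K, T_H = 204.15 × (1 + 1/2.2) = 296.95 K.
Converting, 296.95 K = 74.83°F.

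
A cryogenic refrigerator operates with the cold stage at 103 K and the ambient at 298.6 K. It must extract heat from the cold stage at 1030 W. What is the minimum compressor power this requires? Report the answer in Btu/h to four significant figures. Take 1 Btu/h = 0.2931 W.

The reservoir spacing is ΔT = 298.6 − 103 = 195.6 K.
COP_Carnot = T_C/ΔT = 103.00/195.6 = 0.5266.
Ẇ_min = Q̇/COP_Carnot = 1030/0.5266 = 1956 W = 6673 Btu/h.

6673 Btu/h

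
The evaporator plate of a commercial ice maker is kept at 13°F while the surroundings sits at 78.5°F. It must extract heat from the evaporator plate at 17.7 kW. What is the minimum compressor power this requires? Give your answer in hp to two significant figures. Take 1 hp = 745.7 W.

3.3 hp

In absolute terms T_C = 262.59 K and T_H = 298.98 K, so ΔT = 36.39 K.
COP_Carnot = T_C/ΔT = 262.59/36.39 = 7.216.
Ẇ_min = Q̇/COP_Carnot = 17.70/7.216 = 2.453 kW = 3.289 hp.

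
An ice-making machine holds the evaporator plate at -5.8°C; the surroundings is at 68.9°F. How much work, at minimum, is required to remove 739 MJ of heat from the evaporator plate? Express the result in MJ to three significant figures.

72.7 MJ

In absolute terms T_C = 267.35 K and T_H = 293.65 K, so ΔT = 26.30 K.
The reversible limit is COP_R = T_C/ΔT = 10.17, so W_min = Q_C/COP = Q_C·ΔT/T_C.
W_min = 739.0 × 26.30/267.35 = 72.70 MJ.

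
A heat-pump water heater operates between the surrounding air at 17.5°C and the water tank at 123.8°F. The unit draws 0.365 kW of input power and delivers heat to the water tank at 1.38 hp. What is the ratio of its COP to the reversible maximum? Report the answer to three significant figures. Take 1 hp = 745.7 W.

Converting, Q̇_H = 1.380 hp = 1.029 kW, so COP_actual = Q̇_H/Ẇ = 1.029/0.3650 = 2.819.
In absolute terms T_C = 290.65 K and T_H = 324.15 K, so ΔT = 33.50 K.
COP_Carnot = T_H/ΔT = 324.15/33.50 = 9.676.
η_II = COP_actual/COP_Carnot = 2.819/9.676 = 0.2914.

0.291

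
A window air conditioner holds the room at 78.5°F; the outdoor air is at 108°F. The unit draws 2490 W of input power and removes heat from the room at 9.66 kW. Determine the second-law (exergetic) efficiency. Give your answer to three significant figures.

Converting, Q̇_C = 9.660 kW = 9660 W, so COP_actual = Q̇_C/Ẇ = 9660/2490 = 3.880.
In absolute terms T_C = 298.98 K and T_H = 315.37 K, so ΔT = 16.39 K.
COP_Carnot = T_C/ΔT = 298.98/16.39 = 18.24.
η_II = COP_actual/COP_Carnot = 3.880/18.24 = 0.2127.

0.213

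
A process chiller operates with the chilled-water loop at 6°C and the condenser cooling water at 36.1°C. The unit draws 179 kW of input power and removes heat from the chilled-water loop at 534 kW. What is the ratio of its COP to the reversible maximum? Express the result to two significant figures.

0.32

COP_actual = Q̇_C/Ẇ = 534.0/179.0 = 2.983.
In absolute terms T_C = 279.15 K and T_H = 309.25 K, so ΔT = 30.10 K.
COP_Carnot = T_C/ΔT = 279.15/30.10 = 9.274.
η_II = COP_actual/COP_Carnot = 2.983/9.274 = 0.3217.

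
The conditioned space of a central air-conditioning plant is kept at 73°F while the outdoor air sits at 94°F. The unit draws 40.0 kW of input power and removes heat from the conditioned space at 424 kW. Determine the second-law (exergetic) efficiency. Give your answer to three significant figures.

0.418

COP_actual = Q̇_C/Ẇ = 424.0/40.00 = 10.60.
In absolute terms T_C = 295.93 K and T_H = 307.59 K, so ΔT = 11.67 K.
COP_Carnot = T_C/ΔT = 295.93/11.67 = 25.37.
η_II = COP_actual/COP_Carnot = 10.60/25.37 = 0.4179.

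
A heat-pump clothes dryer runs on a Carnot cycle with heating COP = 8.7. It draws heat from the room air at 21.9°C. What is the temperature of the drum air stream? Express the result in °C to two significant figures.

60 °C

COP_HP = T_H/(T_H − T_C) rearranges to T_H = COP·T_C/(COP − 1).
With T_C = 295.05 K, T_H = 8.7 × 295.05/7.700 = 333.37 K.
Converting, 333.37 K = 60.22°C.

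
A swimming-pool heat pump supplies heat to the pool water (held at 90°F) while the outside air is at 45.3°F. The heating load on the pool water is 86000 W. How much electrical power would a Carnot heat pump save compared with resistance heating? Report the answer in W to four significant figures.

79010 W

In absolute terms T_C = 280.54 K and T_H = 305.37 K, so ΔT = 24.83 K.
COP_Carnot = T_H/ΔT = 305.37/24.83 = 12.30.
Resistance heating needs Ẇ_res = Q̇_H = 86000 W; the reversible heat pump needs only Ẇ_hp = Q̇_H/COP = 6994 W.
Saving = 86000 − 6994 = 79010 W.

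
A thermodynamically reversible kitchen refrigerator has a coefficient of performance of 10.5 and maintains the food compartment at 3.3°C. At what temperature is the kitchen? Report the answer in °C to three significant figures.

COP_R = T_C/(T_H − T_C) gives T_H − T_C = T_C/COP.
With T_C = 276.45 K, T_H = 276.45 × (1 + 1/10.5) = 302.78 K.
Converting, 302.78 K = 29.63°C.

29.6 °C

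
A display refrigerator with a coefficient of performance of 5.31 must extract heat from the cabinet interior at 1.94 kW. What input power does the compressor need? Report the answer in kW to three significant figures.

Ẇ = Q̇_C/COP = 1.940/5.31 = 0.3653 kW.

0.365 kW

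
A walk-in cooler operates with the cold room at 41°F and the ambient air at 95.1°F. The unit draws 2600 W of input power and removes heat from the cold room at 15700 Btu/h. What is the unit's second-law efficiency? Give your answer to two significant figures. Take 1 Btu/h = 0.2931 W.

0.19

Converting, Q̇_C = 15700 Btu/h = 4602 W, so COP_actual = Q̇_C/Ẇ = 4602/2600 = 1.770.
In absolute terms T_C = 278.15 K and T_H = 308.21 K, so ΔT = 30.06 K.
COP_Carnot = T_C/ΔT = 278.15/30.06 = 9.255.
η_II = COP_actual/COP_Carnot = 1.770/9.255 = 0.1912.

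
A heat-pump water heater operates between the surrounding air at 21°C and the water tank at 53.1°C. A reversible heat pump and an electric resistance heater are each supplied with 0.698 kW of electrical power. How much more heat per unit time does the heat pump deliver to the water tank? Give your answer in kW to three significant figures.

In absolute terms T_C = 294.15 K and T_H = 326.25 K, so ΔT = 32.10 K.
COP_Carnot = T_H/ΔT = 326.25/32.10 = 10.16.
The heat pump delivers Q̇_H = COP × Ẇ = 7.094 kW; the resistance heater delivers Ẇ = 0.6980 kW.
Extra = (COP − 1)·Ẇ = 6.396 kW.

6.40 kW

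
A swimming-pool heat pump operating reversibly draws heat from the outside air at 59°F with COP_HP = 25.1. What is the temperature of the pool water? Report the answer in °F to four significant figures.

80.52 °F

COP_HP = T_H/(T_H − T_C) rearranges to T_H = COP·T_C/(COP − 1).
With T_C = 288.15 K, T_H = 25.1 × 288.15/24.10 = 300.11 K.
Converting, 300.11 K = 80.52°F.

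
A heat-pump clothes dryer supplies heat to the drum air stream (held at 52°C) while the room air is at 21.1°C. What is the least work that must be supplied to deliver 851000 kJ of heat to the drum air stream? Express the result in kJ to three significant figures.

80900 kJ

In absolute terms T_C = 294.25 K and T_H = 325.15 K, so ΔT = 30.90 K.
The reversible limit is COP_HP = T_H/ΔT = 10.52, so W_min = Q_H/COP = Q_H·ΔT/T_H.
W_min = 851000 × 30.90/325.15 = 80870 kJ.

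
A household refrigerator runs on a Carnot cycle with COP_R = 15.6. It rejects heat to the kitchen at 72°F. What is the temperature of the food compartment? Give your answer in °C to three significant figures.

For a Carnot refrigerator COP_R = T_C/(T_H − T_C), so T_C = COP·T_H/(1 + COP).
With T_H = 295.37 K, T_C = 15.6 × 295.37/16.60 = 277.58 K.
Converting, 277.58 K = 4.43°C.

4.43 °C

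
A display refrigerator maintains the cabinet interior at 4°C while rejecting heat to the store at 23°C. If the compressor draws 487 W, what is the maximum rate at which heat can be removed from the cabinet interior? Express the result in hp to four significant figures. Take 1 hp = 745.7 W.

9.526 hp

In absolute terms T_C = 277.15 K and T_H = 296.15 K, so ΔT = 19.00 K.
COP_Carnot = T_C/ΔT = 277.15/19.00 = 14.59.
Q̇_max = COP_Carnot × Ẇ = 14.59 × 487.0 W = 7104 W = 9.526 hp.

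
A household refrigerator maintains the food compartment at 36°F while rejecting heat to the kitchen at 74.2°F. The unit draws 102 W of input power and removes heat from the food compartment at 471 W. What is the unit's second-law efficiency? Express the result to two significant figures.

COP_actual = Q̇_C/Ẇ = 471.0/102.0 = 4.618.
In absolute terms T_C = 275.37 K and T_H = 296.59 K, so ΔT = 21.22 K.
COP_Carnot = T_C/ΔT = 275.37/21.22 = 12.98.
η_II = COP_actual/COP_Carnot = 4.618/12.98 = 0.3559.

0.36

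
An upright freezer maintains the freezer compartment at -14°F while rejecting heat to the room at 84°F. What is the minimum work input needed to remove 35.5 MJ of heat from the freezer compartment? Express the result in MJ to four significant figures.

In absolute terms T_C = 247.59 K and T_H = 302.04 K, so ΔT = 54.44 K.
The reversible limit is COP_R = T_C/ΔT = 4.548, so W_min = Q_C/COP = Q_C·ΔT/T_C.
W_min = 35.50 × 54.44/247.59 = 7.806 MJ.

7.806 MJ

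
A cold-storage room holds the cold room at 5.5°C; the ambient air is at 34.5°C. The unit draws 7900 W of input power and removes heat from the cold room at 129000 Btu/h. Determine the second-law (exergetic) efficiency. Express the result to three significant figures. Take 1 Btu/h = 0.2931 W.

Converting, Q̇_C = 129000 Btu/h = 37810 W, so COP_actual = Q̇_C/Ẇ = 37810/7900 = 4.786.
In absolute terms T_C = 278.65 K and T_H = 307.65 K, so ΔT = 29.00 K.
COP_Carnot = T_C/ΔT = 278.65/29.00 = 9.609.
η_II = COP_actual/COP_Carnot = 4.786/9.609 = 0.4981.

0.498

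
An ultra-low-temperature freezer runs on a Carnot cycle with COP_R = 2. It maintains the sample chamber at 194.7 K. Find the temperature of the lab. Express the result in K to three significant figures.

292 K

COP_R = T_C/(T_H − T_C) gives T_H − T_C = T_C/COP.
With T_C = 194.70 K, T_H = 194.70 × (1 + 1/2) = 292.05 K.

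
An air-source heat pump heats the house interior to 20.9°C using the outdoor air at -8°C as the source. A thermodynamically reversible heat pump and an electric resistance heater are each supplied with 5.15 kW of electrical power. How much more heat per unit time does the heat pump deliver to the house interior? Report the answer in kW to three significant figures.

In absolute terms T_C = 265.15 K and T_H = 294.05 K, so ΔT = 28.90 K.
COP_Carnot = T_H/ΔT = 294.05/28.90 = 10.17.
The heat pump delivers Q̇_H = COP × Ẇ = 52.40 kW; the resistance heater delivers Ẇ = 5.150 kW.
Extra = (COP − 1)·Ẇ = 47.25 kW.

47.2 kW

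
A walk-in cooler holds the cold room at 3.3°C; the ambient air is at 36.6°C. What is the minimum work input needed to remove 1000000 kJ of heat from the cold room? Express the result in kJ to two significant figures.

In absolute terms T_C = 276.45 K and T_H = 309.75 K, so ΔT = 33.30 K.
The reversible limit is COP_R = T_C/ΔT = 8.302, so W_min = Q_C/COP = Q_C·ΔT/T_C.
W_min = 1000000 × 33.30/276.45 = 120500 kJ.

120000 kJ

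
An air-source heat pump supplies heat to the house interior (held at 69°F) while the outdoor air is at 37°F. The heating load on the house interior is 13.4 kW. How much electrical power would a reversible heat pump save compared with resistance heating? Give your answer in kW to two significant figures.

13 kW

In absolute terms T_C = 275.93 K and T_H = 293.71 K, so ΔT = 17.78 K.
COP_Carnot = T_H/ΔT = 293.71/17.78 = 16.52.
Resistance heating needs Ẇ_res = Q̇_H = 13.40 kW; the reversible heat pump needs only Ẇ_hp = Q̇_H/COP = 0.8111 kW.
Saving = 13.40 − 0.8111 = 12.59 kW.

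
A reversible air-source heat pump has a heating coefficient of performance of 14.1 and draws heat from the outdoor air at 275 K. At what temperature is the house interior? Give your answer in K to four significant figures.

COP_HP = T_H/(T_H − T_C) rearranges to T_H = COP·T_C/(COP − 1).
With T_C = 275.00 K, T_H = 14.1 × 275.00/13.10 = 295.99 K.

296.0 K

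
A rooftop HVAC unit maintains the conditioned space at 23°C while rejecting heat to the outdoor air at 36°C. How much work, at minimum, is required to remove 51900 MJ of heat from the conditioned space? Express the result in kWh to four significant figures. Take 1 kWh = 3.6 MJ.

632.8 kWh

In absolute terms T_C = 296.15 K and T_H = 309.15 K, so ΔT = 13.00 K.
The reversible limit is COP_R = T_C/ΔT = 22.78, so W_min = Q_C/COP = Q_C·ΔT/T_C.
W_min = 51900 × 13.00/296.15 = 2278 MJ = 632.8 kWh.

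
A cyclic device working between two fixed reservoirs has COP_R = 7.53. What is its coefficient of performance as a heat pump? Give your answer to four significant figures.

The first law on one cycle gives Q_H = Q_C + W, so Q_H/W = Q_C/W + 1.
COP_HP = COP_R + 1 = 7.53 + 1 = 8.53.

8.530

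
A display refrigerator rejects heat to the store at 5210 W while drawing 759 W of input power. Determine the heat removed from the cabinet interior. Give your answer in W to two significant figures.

For a cyclic device the first law requires Q̇_H = Q̇_C + Ẇ.
Q̇_C = Q̇_H − Ẇ = 4451 W.

4500 W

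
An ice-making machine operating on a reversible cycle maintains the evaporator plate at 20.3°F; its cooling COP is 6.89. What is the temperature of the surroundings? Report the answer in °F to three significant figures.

COP_R = T_C/(T_H − T_C) gives T_H − T_C = T_C/COP.
With T_C = 266.65 K, T_H = 266.65 × (1 + 1/6.89) = 305.35 K.
Converting, 305.35 K = 89.96°F.

90.0 °F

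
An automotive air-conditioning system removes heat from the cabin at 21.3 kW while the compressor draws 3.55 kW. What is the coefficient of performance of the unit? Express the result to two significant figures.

6.0

The first law gives Q̇_H = Q̇_C + Ẇ, so the three rates are Q̇_C = 21.30, Q̇_H = 24.85, Ẇ = 3.550 kW.
COP_R = Q̇_C/Ẇ = 21.30/3.550 = 6.000.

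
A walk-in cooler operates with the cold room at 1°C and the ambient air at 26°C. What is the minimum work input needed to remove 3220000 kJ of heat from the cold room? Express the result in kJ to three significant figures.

294000 kJ

In absolute terms T_C = 274.15 K and T_H = 299.15 K, so ΔT = 25.00 K.
The reversible limit is COP_R = T_C/ΔT = 10.97, so W_min = Q_C/COP = Q_C·ΔT/T_C.
W_min = 3220000 × 25.00/274.15 = 293600 kJ.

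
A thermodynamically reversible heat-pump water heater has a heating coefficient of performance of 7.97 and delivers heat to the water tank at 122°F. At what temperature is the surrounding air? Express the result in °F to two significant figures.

COP_HP = T_H/(T_H − T_C) gives T_H − T_C = T_H/COP.
With T_H = 323.15 K, T_C = 323.15 × (1 − 1/7.97) = 282.60 K.
Converting, 282.60 K = 49.02°F.

49 °F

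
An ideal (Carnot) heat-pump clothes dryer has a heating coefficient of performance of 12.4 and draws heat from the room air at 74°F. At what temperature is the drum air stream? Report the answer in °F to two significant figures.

COP_HP = T_H/(T_H − T_C) rearranges to T_H = COP·T_C/(COP − 1).
With T_C = 296.48 K, T_H = 12.4 × 296.48/11.40 = 322.49 K.
Converting, 322.49 K = 120.81°F.

120 °F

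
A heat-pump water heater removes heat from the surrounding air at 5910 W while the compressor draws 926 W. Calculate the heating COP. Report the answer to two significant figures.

The first law gives Q̇_H = Q̇_C + Ẇ, so the three rates are Q̇_C = 5910, Q̇_H = 6836, Ẇ = 926.0 W.
COP_HP = Q̇_H/Ẇ = 6836/926.0 = 7.382.

7.4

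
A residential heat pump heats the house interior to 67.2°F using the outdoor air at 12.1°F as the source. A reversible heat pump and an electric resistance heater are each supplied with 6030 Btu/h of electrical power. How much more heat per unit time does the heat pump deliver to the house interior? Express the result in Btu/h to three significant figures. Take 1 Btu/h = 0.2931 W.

In absolute terms T_C = 262.09 K and T_H = 292.71 K, so ΔT = 30.61 K.
COP_Carnot = T_H/ΔT = 292.71/30.61 = 9.562.
The heat pump delivers Q̇_H = COP × Ẇ = 57660 Btu/h; the resistance heater delivers Ẇ = 6030 Btu/h.
Extra = (COP − 1)·Ẇ = 51630 Btu/h.

51600 Btu/h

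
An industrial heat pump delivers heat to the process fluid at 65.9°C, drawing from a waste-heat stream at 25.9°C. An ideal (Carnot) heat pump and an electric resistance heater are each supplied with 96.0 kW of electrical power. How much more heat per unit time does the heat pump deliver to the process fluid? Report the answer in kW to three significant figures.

718 kW

In absolute terms T_C = 299.05 K and T_H = 339.05 K, so ΔT = 40.00 K.
COP_Carnot = T_H/ΔT = 339.05/40.00 = 8.476.
The heat pump delivers Q̇_H = COP × Ẇ = 813.7 kW; the resistance heater delivers Ẇ = 96.00 kW.
Extra = (COP − 1)·Ẇ = 717.7 kW.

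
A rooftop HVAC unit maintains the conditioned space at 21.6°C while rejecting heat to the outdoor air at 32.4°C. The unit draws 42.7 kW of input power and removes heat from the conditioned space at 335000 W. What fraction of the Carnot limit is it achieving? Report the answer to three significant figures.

0.287

Converting, Q̇_C = 335000 W = 335.0 kW, so COP_actual = Q̇_C/Ẇ = 335.0/42.70 = 7.845.
In absolute terms T_C = 294.75 K and T_H = 305.55 K, so ΔT = 10.80 K.
COP_Carnot = T_C/ΔT = 294.75/10.80 = 27.29.
η_II = COP_actual/COP_Carnot = 7.845/27.29 = 0.2875.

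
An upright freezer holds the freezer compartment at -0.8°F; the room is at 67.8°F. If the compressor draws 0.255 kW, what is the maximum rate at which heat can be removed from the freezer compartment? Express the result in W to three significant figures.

1710 W

In absolute terms T_C = 254.93 K and T_H = 293.04 K, so ΔT = 38.11 K.
COP_Carnot = T_C/ΔT = 254.93/38.11 = 6.689.
Q̇_max = COP_Carnot × Ẇ = 6.689 × 0.2550 kW = 1.706 kW = 1706 W.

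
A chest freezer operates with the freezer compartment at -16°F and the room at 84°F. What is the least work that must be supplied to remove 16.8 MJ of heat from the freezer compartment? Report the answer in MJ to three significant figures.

3.79 MJ

In absolute terms T_C = 246.48 K and T_H = 302.04 K, so ΔT = 55.56 K.
The reversible limit is COP_R = T_C/ΔT = 4.437, so W_min = Q_C/COP = Q_C·ΔT/T_C.
W_min = 16.80 × 55.56/246.48 = 3.787 MJ.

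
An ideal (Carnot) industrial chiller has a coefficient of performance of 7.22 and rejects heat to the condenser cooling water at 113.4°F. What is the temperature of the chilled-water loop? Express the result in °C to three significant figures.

For a Carnot refrigerator COP_R = T_C/(T_H − T_C), so T_C = COP·T_H/(1 + COP).
With T_H = 318.37 K, T_C = 7.22 × 318.37/8.220 = 279.64 K.
Converting, 279.64 K = 6.49°C.

6.49 °C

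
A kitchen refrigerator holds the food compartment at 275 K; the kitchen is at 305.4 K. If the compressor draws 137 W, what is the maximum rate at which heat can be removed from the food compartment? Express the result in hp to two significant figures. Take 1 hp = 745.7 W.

1.7 hp

The reservoir spacing is ΔT = 305.4 − 275 = 30.40 K.
COP_Carnot = T_C/ΔT = 275.00/30.40 = 9.046.
Q̇_max = COP_Carnot × Ẇ = 9.046 × 137.0 W = 1239 W = 1.662 hp.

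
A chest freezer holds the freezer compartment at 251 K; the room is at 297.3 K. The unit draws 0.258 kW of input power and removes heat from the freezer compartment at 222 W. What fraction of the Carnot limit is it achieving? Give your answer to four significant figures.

0.1587

Converting, Q̇_C = 222.0 W = 0.2220 kW, so COP_actual = Q̇_C/Ẇ = 0.2220/0.2580 = 0.8605.
The reservoir spacing is ΔT = 297.3 − 251 = 46.30 K.
COP_Carnot = T_C/ΔT = 251.00/46.30 = 5.421.
η_II = COP_actual/COP_Carnot = 0.8605/5.421 = 0.1587.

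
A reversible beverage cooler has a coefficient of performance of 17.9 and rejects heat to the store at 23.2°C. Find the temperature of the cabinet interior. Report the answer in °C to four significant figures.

For a Carnot refrigerator COP_R = T_C/(T_H − T_C), so T_C = COP·T_H/(1 + COP).
With T_H = 296.35 K, T_C = 17.9 × 296.35/18.90 = 280.67 K.
Converting, 280.67 K = 7.52°C.

7.520 °C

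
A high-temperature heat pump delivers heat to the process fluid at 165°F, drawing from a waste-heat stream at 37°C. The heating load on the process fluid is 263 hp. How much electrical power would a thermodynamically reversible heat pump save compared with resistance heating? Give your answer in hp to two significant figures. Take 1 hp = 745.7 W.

240 hp

In absolute terms T_C = 310.15 K and T_H = 347.04 K, so ΔT = 36.89 K.
COP_Carnot = T_H/ΔT = 347.04/36.89 = 9.408.
Resistance heating needs Ẇ_res = Q̇_H = 263.0 hp; the reversible heat pump needs only Ẇ_hp = Q̇_H/COP = 27.96 hp.
Saving = 263.0 − 27.96 = 235.0 hp.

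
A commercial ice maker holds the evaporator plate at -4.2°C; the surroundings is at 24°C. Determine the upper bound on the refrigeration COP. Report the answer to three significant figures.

9.54

In absolute terms T_C = 268.95 K and T_H = 297.15 K, so ΔT = 28.20 K.
For a reversible cycle, COP_Carnot = T_C/ΔT = 268.95/28.20 = 9.537.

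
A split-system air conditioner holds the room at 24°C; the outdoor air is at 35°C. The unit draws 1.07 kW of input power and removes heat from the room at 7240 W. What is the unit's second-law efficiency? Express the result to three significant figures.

0.250

Converting, Q̇_C = 7240 W = 7.240 kW, so COP_actual = Q̇_C/Ẇ = 7.240/1.070 = 6.766.
In absolute terms T_C = 297.15 K and T_H = 308.15 K, so ΔT = 11.00 K.
COP_Carnot = T_C/ΔT = 297.15/11.00 = 27.01.
η_II = COP_actual/COP_Carnot = 6.766/27.01 = 0.2505.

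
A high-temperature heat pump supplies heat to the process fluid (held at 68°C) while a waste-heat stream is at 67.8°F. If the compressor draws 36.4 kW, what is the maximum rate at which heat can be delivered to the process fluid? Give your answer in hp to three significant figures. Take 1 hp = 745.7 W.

346 hp

In absolute terms T_C = 293.04 K and T_H = 341.15 K, so ΔT = 48.11 K.
COP_Carnot = T_H/ΔT = 341.15/48.11 = 7.091.
Q̇_max = COP_Carnot × Ẇ = 7.091 × 36.40 kW = 258.1 kW = 346.1 hp.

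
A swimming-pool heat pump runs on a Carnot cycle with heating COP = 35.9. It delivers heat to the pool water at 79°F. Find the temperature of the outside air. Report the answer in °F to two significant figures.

64 °F

COP_HP = T_H/(T_H − T_C) gives T_H − T_C = T_H/COP.
With T_H = 299.26 K, T_C = 299.26 × (1 − 1/35.9) = 290.93 K.
Converting, 290.93 K = 64.00°F.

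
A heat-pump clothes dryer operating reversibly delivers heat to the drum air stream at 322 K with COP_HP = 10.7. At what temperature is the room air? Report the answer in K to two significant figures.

290 K

COP_HP = T_H/(T_H − T_C) gives T_H − T_C = T_H/COP.
With T_H = 322.00 K, T_C = 322.00 × (1 − 1/10.7) = 291.91 K.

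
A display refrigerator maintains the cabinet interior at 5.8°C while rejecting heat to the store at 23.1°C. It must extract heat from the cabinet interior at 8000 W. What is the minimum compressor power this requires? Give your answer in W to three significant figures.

In absolute terms T_C = 278.95 K and T_H = 296.25 K, so ΔT = 17.30 K.
COP_Carnot = T_C/ΔT = 278.95/17.30 = 16.12.
Ẇ_min = Q̇/COP_Carnot = 8000/16.12 = 496.1 W.

496 W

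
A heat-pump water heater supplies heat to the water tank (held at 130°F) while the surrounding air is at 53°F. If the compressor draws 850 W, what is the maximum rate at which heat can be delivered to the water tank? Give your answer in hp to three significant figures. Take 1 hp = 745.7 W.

8.73 hp

In absolute terms T_C = 284.82 K and T_H = 327.59 K, so ΔT = 42.78 K.
COP_Carnot = T_H/ΔT = 327.59/42.78 = 7.658.
Q̇_max = COP_Carnot × Ẇ = 7.658 × 850.0 W = 6509 W = 8.729 hp.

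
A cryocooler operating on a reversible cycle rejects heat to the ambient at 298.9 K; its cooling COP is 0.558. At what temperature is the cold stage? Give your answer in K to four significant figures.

107.1 K

For a Carnot refrigerator COP_R = T_C/(T_H − T_C), so T_C = COP·T_H/(1 + COP).
With T_H = 298.90 K, T_C = 0.558 × 298.90/1.558 = 107.05 K.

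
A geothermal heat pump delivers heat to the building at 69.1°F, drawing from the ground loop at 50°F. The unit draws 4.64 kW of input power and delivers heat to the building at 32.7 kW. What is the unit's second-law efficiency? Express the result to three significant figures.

0.255

COP_actual = Q̇_H/Ẇ = 32.70/4.640 = 7.047.
In absolute terms T_C = 283.15 K and T_H = 293.76 K, so ΔT = 10.61 K.
COP_Carnot = T_H/ΔT = 293.76/10.61 = 27.68.
η_II = COP_actual/COP_Carnot = 7.047/27.68 = 0.2546.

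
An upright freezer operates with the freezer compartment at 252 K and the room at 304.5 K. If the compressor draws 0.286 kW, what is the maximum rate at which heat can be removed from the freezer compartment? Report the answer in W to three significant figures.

The reservoir spacing is ΔT = 304.5 − 252 = 52.50 K.
COP_Carnot = T_C/ΔT = 252.00/52.50 = 4.800.
Q̇_max = COP_Carnot × Ẇ = 4.800 × 0.2860 kW = 1.373 kW = 1373 W.

1370 W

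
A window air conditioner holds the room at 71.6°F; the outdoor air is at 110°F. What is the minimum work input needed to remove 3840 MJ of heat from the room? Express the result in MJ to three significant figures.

In absolute terms T_C = 295.15 K and T_H = 316.48 K, so ΔT = 21.33 K.
The reversible limit is COP_R = T_C/ΔT = 13.84, so W_min = Q_C/COP = Q_C·ΔT/T_C.
W_min = 3840 × 21.33/295.15 = 277.6 MJ.

278 MJ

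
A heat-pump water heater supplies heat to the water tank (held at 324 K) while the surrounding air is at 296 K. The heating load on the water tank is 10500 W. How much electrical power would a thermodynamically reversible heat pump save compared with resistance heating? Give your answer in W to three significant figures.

The reservoir spacing is ΔT = 324 − 296 = 28.00 K.
COP_Carnot = T_H/ΔT = 324.00/28.00 = 11.57.
Resistance heating needs Ẇ_res = Q̇_H = 10500 W; the reversible heat pump needs only Ẇ_hp = Q̇_H/COP = 907.4 W.
Saving = 10500 − 907.4 = 9593 W.

9590 W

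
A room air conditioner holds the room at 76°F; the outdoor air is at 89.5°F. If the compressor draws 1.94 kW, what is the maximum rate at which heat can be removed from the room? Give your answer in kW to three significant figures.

In absolute terms T_C = 297.59 K and T_H = 305.09 K, so ΔT = 7.500 K.
COP_Carnot = T_C/ΔT = 297.59/7.500 = 39.68.
Q̇_max = COP_Carnot × Ẇ = 39.68 × 1.940 kW = 76.98 kW.

77.0 kW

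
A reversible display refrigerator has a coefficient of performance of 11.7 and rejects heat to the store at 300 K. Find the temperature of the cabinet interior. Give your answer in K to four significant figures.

For a Carnot refrigerator COP_R = T_C/(T_H − T_C), so T_C = COP·T_H/(1 + COP).
With T_H = 300.00 K, T_C = 11.7 × 300.00/12.70 = 276.38 K.

276.4 K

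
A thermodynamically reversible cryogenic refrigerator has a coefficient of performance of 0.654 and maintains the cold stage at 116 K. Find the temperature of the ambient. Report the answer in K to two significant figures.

290 K

COP_R = T_C/(T_H − T_C) gives T_H − T_C = T_C/COP.
With T_C = 116.00 K, T_H = 116.00 × (1 + 1/0.654) = 293.37 K.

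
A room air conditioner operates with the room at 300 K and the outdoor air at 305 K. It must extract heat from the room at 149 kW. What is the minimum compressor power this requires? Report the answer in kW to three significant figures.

The reservoir spacing is ΔT = 305 − 300 = 5.000 K.
COP_Carnot = T_C/ΔT = 300.00/5.000 = 60.00.
Ẇ_min = Q̇/COP_Carnot = 149.0/60.00 = 2.483 kW.

2.48 kW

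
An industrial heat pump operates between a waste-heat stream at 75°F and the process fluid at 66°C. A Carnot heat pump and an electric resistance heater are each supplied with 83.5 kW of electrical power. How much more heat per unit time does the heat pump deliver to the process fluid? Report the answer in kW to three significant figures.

589 kW

In absolute terms T_C = 297.04 K and T_H = 339.15 K, so ΔT = 42.11 K.
COP_Carnot = T_H/ΔT = 339.15/42.11 = 8.054.
The heat pump delivers Q̇_H = COP × Ẇ = 672.5 kW; the resistance heater delivers Ẇ = 83.50 kW.
Extra = (COP − 1)·Ẇ = 589.0 kW.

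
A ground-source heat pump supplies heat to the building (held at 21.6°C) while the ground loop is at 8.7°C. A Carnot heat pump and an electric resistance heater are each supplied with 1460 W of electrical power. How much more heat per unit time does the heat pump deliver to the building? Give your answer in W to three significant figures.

31900 W

In absolute terms T_C = 281.85 K and T_H = 294.75 K, so ΔT = 12.90 K.
COP_Carnot = T_H/ΔT = 294.75/12.90 = 22.85.
The heat pump delivers Q̇_H = COP × Ẇ = 33360 W; the resistance heater delivers Ẇ = 1460 W.
Extra = (COP − 1)·Ẇ = 31900 W.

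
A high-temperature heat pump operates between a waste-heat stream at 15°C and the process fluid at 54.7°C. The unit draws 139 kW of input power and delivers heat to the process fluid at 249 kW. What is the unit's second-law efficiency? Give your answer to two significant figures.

0.22

COP_actual = Q̇_H/Ẇ = 249.0/139.0 = 1.791.
In absolute terms T_C = 288.15 K and T_H = 327.85 K, so ΔT = 39.70 K.
COP_Carnot = T_H/ΔT = 327.85/39.70 = 8.258.
η_II = COP_actual/COP_Carnot = 1.791/8.258 = 0.2169.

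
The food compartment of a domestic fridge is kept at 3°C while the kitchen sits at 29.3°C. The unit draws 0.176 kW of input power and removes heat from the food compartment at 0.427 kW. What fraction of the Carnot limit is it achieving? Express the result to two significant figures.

COP_actual = Q̇_C/Ẇ = 0.4270/0.1760 = 2.426.
In absolute terms T_C = 276.15 K and T_H = 302.45 K, so ΔT = 26.30 K.
COP_Carnot = T_C/ΔT = 276.15/26.30 = 10.50.
η_II = COP_actual/COP_Carnot = 2.426/10.50 = 0.2311.

0.23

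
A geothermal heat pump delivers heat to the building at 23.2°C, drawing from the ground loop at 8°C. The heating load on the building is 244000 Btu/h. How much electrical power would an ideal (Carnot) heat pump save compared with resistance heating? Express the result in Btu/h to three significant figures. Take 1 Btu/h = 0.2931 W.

In absolute terms T_C = 281.15 K and T_H = 296.35 K, so ΔT = 15.20 K.
COP_Carnot = T_H/ΔT = 296.35/15.20 = 19.50.
Resistance heating needs Ẇ_res = Q̇_H = 244000 Btu/h; the reversible heat pump needs only Ẇ_hp = Q̇_H/COP = 12510 Btu/h.
Saving = 244000 − 12510 = 231500 Btu/h.

231000 Btu/h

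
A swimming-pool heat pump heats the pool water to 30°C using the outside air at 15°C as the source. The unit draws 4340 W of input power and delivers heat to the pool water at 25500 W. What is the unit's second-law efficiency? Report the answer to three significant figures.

COP_actual = Q̇_H/Ẇ = 25500/4340 = 5.876.
In absolute terms T_C = 288.15 K and T_H = 303.15 K, so ΔT = 15.00 K.
COP_Carnot = T_H/ΔT = 303.15/15.00 = 20.21.
η_II = COP_actual/COP_Carnot = 5.876/20.21 = 0.2907.

0.291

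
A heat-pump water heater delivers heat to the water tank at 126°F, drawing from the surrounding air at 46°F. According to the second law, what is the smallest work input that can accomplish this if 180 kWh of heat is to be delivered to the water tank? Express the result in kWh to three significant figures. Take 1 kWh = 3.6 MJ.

In absolute terms T_C = 280.93 K and T_H = 325.37 K, so ΔT = 44.44 K.
The reversible limit is COP_HP = T_H/ΔT = 7.321, so W_min = Q_H/COP = Q_H·ΔT/T_H.
W_min = 180.0 × 44.44/325.37 = 24.59 kWh.

24.6 kWh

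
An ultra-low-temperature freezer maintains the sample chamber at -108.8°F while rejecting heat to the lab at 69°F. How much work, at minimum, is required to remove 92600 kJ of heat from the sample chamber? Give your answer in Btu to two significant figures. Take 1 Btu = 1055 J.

44000 Btu

In absolute terms T_C = 194.93 K and T_H = 293.71 K, so ΔT = 98.78 K.
The reversible limit is COP_R = T_C/ΔT = 1.973, so W_min = Q_C/COP = Q_C·ΔT/T_C.
W_min = 92600 × 98.78/194.93 = 46920 kJ = 44480 Btu.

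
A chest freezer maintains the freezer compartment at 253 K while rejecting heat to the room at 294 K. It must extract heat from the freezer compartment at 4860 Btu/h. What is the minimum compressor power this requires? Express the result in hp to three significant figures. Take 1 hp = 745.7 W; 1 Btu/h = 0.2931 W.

The reservoir spacing is ΔT = 294 − 253 = 41.00 K.
COP_Carnot = T_C/ΔT = 253.00/41.00 = 6.171.
Ẇ_min = Q̇/COP_Carnot = 4860/6.171 = 787.6 Btu/h = 0.3096 hp.

0.310 hp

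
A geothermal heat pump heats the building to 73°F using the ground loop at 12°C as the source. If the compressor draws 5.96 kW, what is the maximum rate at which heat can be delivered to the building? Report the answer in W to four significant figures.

163600 W

In absolute terms T_C = 285.15 K and T_H = 295.93 K, so ΔT = 10.78 K.
COP_Carnot = T_H/ΔT = 295.93/10.78 = 27.46.
Q̇_max = COP_Carnot × Ẇ = 27.46 × 5.960 kW = 163.6 kW = 163600 W.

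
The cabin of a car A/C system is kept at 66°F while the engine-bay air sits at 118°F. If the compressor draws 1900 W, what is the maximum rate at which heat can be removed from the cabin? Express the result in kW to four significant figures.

19.21 kW

In absolute terms T_C = 292.04 K and T_H = 320.93 K, so ΔT = 28.89 K.
COP_Carnot = T_C/ΔT = 292.04/28.89 = 10.11.
Q̇_max = COP_Carnot × Ẇ = 10.11 × 1900 W = 19210 W = 19.21 kW.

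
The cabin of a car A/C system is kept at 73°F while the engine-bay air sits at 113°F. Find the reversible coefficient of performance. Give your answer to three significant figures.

13.3

In absolute terms T_C = 295.93 K and T_H = 318.15 K, so ΔT = 22.22 K.
For a reversible cycle, COP_Carnot = T_C/ΔT = 295.93/22.22 = 13.32.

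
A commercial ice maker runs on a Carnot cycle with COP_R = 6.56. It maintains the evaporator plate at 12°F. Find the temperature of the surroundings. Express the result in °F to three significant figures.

83.9 °F

COP_R = T_C/(T_H − T_C) gives T_H − T_C = T_C/COP.
With T_C = 262.04 K, T_H = 262.04 × (1 + 1/6.56) = 301.98 K.
Converting, 301.98 K = 83.90°F.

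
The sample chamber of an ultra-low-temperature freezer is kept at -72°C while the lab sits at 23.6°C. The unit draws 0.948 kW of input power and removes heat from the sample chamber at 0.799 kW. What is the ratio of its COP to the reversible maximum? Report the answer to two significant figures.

0.40

COP_actual = Q̇_C/Ẇ = 0.7990/0.9480 = 0.8428.
In absolute terms T_C = 201.15 K and T_H = 296.75 K, so ΔT = 95.60 K.
COP_Carnot = T_C/ΔT = 201.15/95.60 = 2.104.
η_II = COP_actual/COP_Carnot = 0.8428/2.104 = 0.4006.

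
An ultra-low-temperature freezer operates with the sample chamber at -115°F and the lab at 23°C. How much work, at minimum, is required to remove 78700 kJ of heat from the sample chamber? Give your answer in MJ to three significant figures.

In absolute terms T_C = 191.48 K and T_H = 296.15 K, so ΔT = 104.7 K.
The reversible limit is COP_R = T_C/ΔT = 1.829, so W_min = Q_C/COP = Q_C·ΔT/T_C.
W_min = 78700 × 104.7/191.48 = 43020 kJ = 43.02 MJ.

43.0 MJ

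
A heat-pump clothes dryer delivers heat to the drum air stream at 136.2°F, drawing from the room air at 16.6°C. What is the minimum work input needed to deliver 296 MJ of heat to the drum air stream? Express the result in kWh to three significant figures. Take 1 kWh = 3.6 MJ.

In absolute terms T_C = 289.75 K and T_H = 331.04 K, so ΔT = 41.29 K.
The reversible limit is COP_HP = T_H/ΔT = 8.018, so W_min = Q_H/COP = Q_H·ΔT/T_H.
W_min = 296.0 × 41.29/331.04 = 36.92 MJ = 10.26 kWh.

10.3 kWh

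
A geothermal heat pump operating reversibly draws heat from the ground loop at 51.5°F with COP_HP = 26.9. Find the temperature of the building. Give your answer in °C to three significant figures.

21.8 °C

COP_HP = T_H/(T_H − T_C) rearranges to T_H = COP·T_C/(COP − 1).
With T_C = 283.98 K, T_H = 26.9 × 283.98/25.90 = 294.95 K.
Converting, 294.95 K = 21.80°C.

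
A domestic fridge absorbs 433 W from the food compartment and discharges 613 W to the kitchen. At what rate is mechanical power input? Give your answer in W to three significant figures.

180 W

For a cyclic device the first law requires Q̇_H = Q̇_C + Ẇ.
Ẇ = Q̇_H − Q̇_C = 180.0 W.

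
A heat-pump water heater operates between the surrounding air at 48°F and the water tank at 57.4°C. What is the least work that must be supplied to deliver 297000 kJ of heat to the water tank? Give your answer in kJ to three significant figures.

In absolute terms T_C = 282.04 K and T_H = 330.55 K, so ΔT = 48.51 K.
The reversible limit is COP_HP = T_H/ΔT = 6.814, so W_min = Q_H/COP = Q_H·ΔT/T_H.
W_min = 297000 × 48.51/330.55 = 43590 kJ.

43600 kJ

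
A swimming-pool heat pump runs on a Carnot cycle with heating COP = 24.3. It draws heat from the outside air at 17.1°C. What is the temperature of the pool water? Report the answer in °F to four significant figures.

COP_HP = T_H/(T_H − T_C) rearranges to T_H = COP·T_C/(COP − 1).
With T_C = 290.25 K, T_H = 24.3 × 290.25/23.30 = 302.71 K.
Converting, 302.71 K = 85.20°F.

85.20 °F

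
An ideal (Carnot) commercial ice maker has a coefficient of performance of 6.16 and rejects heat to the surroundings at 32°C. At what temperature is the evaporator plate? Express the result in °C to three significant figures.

For a Carnot refrigerator COP_R = T_C/(T_H − T_C), so T_C = COP·T_H/(1 + COP).
With T_H = 305.15 K, T_C = 6.16 × 305.15/7.160 = 262.53 K.
Converting, 262.53 K = -10.62°C.

-10.6 °C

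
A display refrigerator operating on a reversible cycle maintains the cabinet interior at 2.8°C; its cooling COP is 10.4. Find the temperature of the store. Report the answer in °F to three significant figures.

84.8 °F

COP_R = T_C/(T_H − T_C) gives T_H − T_C = T_C/COP.
With T_C = 275.95 K, T_H = 275.95 × (1 + 1/10.4) = 302.48 K.
Converting, 302.48 K = 84.80°F.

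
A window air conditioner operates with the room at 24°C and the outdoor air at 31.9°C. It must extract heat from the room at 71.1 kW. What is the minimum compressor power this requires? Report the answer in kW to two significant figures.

1.9 kW

In absolute terms T_C = 297.15 K and T_H = 305.05 K, so ΔT = 7.900 K.
COP_Carnot = T_C/ΔT = 297.15/7.900 = 37.61.
Ẇ_min = Q̇/COP_Carnot = 71.10/37.61 = 1.890 kW.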